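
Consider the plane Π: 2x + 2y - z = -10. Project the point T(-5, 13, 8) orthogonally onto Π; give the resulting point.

(-9, 9, 10)

Foot = T − λn with λ = (n·T − d)/|n|² = (8 − (-10))/9 = 2.
Foot = (-5, 13, 8) − 2·(2, 2, -1) = (-9, 9, 10).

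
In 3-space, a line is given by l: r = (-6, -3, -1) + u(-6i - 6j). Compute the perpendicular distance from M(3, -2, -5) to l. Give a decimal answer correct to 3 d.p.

6.928

Taking (-6, -3, -1) on l with direction v = (-6, -6, 0): w = M − (-6, -3, -1) = (9, 1, -4), and w × v = (-24, 24, -48).
Distance = |w × v| / |v| = √3456 / √72 ≈ 6.928.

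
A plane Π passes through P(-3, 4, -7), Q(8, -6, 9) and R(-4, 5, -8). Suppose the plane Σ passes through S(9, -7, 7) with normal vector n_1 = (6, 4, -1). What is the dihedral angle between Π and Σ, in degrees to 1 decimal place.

6.1

PQ = (11, -10, 16), PR = (-1, 1, -1); a normal to Π is PQ × PR = (-6, -5, 1).
Using P: Π has equation -6x - 5y + z = -9.
Σ: n_1·r = n_1·S gives 6x + 4y - z = 19.
cos θ = |n₁·n₂| / (|n₁||n₂|) = |-57| / (√62 · √53).
θ = arccos(0.99435) ≈ 6.1°.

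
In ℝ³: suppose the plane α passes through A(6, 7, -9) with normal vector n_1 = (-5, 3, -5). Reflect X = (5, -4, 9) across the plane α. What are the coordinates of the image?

(-15, 8, -11)

α: n_1·r = n_1·A gives -5x + 3y - 5z = 36.
λ = (n·X − d)/|n|² = (-82 − 36)/59 = -2.
Reflection = X − 2λn = (5, -4, 9) − (-4)·(-5, 3, -5) = (-15, 8, -11).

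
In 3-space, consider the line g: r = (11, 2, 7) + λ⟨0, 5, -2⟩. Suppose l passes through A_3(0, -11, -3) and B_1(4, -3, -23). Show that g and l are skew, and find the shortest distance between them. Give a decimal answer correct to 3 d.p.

14.161

A direction vector for l is B_1 − A_3 = (4, 8, -20).
Common perpendicular direction n = (0, 5, -2) × (4, 8, -20) = (-84, -8, -20).
With w = (0, -11, -3) − (11, 2, 7) = (-11, -13, -10), w · n = 1228.
Since n ≠ 0 the lines are not parallel, and w · n = 1228 ≠ 0 so they do not intersect; hence they are skew.
Distance = |w · n| / |n| = |1228| / √7520 ≈ 14.161.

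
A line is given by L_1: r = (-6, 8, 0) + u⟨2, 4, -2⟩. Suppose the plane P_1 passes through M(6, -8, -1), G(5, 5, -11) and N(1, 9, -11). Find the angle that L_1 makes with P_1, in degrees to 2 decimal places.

MG = (-1, 13, -10), MN = (-5, 17, -10); a normal to P_1 is MG × MN = (40, 40, 48).
Using M: P_1 has equation 40x + 40y + 48z = -128.
sin θ = |n·v| / (|n||v|) = |144| / (√5504 · √24) = 0.39620.
θ ≈ 23.34°.

23.34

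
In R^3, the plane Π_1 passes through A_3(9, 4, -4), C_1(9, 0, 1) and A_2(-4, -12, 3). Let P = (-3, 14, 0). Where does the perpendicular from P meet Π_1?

(5, 4, -8)

A_3C_1 = (0, -4, 5), A_3A_2 = (-13, -16, 7); a normal to Π_1 is A_3C_1 × A_3A_2 = (52, -65, -52).
Using A_3: Π_1 has equation 52x - 65y - 52z = 416.
Foot = P − λn with λ = (n·P − d)/|n|² = (-1066 − 416)/9633 = -2/13.
Foot = (-3, 14, 0) − (-2/13)·(52, -65, -52) = (5, 4, -8).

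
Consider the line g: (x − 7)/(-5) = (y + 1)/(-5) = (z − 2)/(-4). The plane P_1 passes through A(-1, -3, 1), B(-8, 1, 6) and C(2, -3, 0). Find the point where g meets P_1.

g has direction (-5, -5, -4) through (7, -1, 2).
AB = (-7, 4, 5), AC = (3, 0, -1); a normal to P_1 is AB × AC = (-4, 8, -12).
Using A: P_1 has equation -4x + 8y - 12z = -32.
Substitute r = (7, -1, 2) + t(-5, -5, -4) into the plane: -60 + 28t = -32, so t = 1.
Intersection: (7, -1, 2) + 1·(-5, -5, -4) = (2, -6, -2).

(2, -6, -2)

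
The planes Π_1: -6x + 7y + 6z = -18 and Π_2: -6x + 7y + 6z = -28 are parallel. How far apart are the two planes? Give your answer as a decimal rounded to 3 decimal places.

Same normal n = (-6, 7, 6) with |n| = √121; distance = |-18 − (-28)| / |n| = 10/√121 ≈ 0.909.

0.909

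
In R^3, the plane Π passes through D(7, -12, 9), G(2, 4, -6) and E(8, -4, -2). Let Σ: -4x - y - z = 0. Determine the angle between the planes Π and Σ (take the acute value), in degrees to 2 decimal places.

38.69

DG = (-5, 16, -15), DE = (1, 8, -11); a normal to Π is DG × DE = (-56, -70, -56).
Using D: Π has equation -56x - 70y - 56z = -56.
cos θ = |n₁·n₂| / (|n₁||n₂|) = |350| / (√11172 · √18).
θ = arccos(0.78049) ≈ 38.69°.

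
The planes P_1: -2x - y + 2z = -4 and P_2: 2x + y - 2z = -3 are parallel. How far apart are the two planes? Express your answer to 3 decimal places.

Rescale P_2 by 1/(-1): -2x - y + 2z = 3. Then distance = |-4 − 3| / √9 ≈ 2.333.

2.333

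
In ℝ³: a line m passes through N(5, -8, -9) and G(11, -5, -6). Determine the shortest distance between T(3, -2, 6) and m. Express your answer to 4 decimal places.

14.7253

A direction vector for m is G − N = (6, 3, 3).
Taking (5, -8, -9) on m with direction v = (6, 3, 3): w = T − (5, -8, -9) = (-2, 6, 15), and w × v = (-27, 96, -42).
Distance = |w × v| / |v| = √11709 / √54 ≈ 14.7253.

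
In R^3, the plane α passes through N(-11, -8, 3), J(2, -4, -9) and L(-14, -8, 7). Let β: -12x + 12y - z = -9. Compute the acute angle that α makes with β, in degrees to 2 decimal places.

24.57

NJ = (13, 4, -12), NL = (-3, 0, 4); a normal to α is NJ × NL = (16, -16, 12).
Using N: α has equation 16x - 16y + 12z = -12.
cos θ = |n₁·n₂| / (|n₁||n₂|) = |-396| / (√656 · √289).
θ = arccos(0.90948) ≈ 24.57°.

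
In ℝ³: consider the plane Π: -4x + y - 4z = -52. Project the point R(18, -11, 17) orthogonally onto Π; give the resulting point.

(6, -8, 5)

Foot = R − λn with λ = (n·R − d)/|n|² = (-151 − (-52))/33 = -3.
Foot = (18, -11, 17) − (-3)·(-4, 1, -4) = (6, -8, 5).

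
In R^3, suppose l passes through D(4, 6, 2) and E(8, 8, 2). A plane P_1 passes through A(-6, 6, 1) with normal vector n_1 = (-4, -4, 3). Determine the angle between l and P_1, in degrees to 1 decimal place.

A direction vector for l is E − D = (4, 2, 0).
P_1: n_1·r = n_1·A gives -4x - 4y + 3z = 3.
sin θ = |n·v| / (|n||v|) = |-24| / (√41 · √20) = 0.83812.
θ ≈ 56.9°.

56.9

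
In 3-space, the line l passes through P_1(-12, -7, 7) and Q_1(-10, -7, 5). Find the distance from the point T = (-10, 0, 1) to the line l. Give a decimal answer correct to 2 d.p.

A direction vector for l is Q_1 − P_1 = (2, 0, -2).
Taking (-12, -7, 7) on l with direction v = (2, 0, -2): w = T − (-12, -7, 7) = (2, 7, -6), and w × v = (-14, -8, -14).
Distance = |w × v| / |v| = √456 / √8 ≈ 7.55.

7.55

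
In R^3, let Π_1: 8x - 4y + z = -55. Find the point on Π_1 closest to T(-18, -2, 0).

(-10, -6, 1)

Foot = T − λn with λ = (n·T − d)/|n|² = (-136 − (-55))/81 = -1.
Foot = (-18, -2, 0) − (-1)·(8, -4, 1) = (-10, -6, 1).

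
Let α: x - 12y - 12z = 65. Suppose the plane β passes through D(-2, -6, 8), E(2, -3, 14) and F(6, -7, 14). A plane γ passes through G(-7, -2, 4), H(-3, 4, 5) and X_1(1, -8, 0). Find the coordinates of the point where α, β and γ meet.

(-7, -8, 2)

DE = (4, 3, 6), DF = (8, -1, 6); a normal to β is DE × DF = (24, 24, -28).
Using D: β has equation 24x + 24y - 28z = -416.
GH = (4, 6, 1), GX_1 = (8, -6, -4); a normal to γ is GH × GX_1 = (-18, 24, -72).
Using G: γ has equation -18x + 24y - 72z = -210.
Solving the 3×3 linear system x - 12y - 12z = 65, 24x + 24y - 28z = -416, -18x + 24y - 72z = -210 (e.g. by elimination or Cramer's rule, determinant = -39936) gives (-7, -8, 2).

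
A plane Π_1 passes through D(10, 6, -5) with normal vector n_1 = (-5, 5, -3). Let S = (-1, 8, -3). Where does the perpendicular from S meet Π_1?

(4, 3, 0)

Π_1: n_1·r = n_1·D gives -5x + 5y - 3z = -5.
Foot = S − λn with λ = (n·S − d)/|n|² = (54 − (-5))/59 = 1.
Foot = (-1, 8, -3) − 1·(-5, 5, -3) = (4, 3, 0).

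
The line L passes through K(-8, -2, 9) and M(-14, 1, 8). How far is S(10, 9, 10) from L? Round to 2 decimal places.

17.90

A direction vector for L is M − K = (-6, 3, -1).
Taking (-8, -2, 9) on L with direction v = (-6, 3, -1): w = S − (-8, -2, 9) = (18, 11, 1), and w × v = (-14, 12, 120).
Distance = |w × v| / |v| = √14740 / √46 ≈ 17.90.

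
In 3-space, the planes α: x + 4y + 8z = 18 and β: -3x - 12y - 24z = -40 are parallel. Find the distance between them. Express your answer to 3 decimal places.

0.519

Rescale β by 1/(-3): x + 4y + 8z = 40/3. Then distance = |18 − (40/3)| / √81 ≈ 0.519.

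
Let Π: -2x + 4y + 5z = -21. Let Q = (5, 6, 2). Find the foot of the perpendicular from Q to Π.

(7, 2, -3)

Foot = Q − λn with λ = (n·Q − d)/|n|² = (24 − (-21))/45 = 1.
Foot = (5, 6, 2) − 1·(-2, 4, 5) = (7, 2, -3).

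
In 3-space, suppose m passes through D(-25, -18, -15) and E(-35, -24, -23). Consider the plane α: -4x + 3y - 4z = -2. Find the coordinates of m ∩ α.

(-5, -6, 1)

A direction vector for m is E − D = (-10, -6, -8).
Substitute r = (-25, -18, -15) + t(-10, -6, -8) into the plane: 106 + 54t = -2, so t = -2.
Intersection: (-25, -18, -15) + (-2)·(-10, -6, -8) = (-5, -6, 1).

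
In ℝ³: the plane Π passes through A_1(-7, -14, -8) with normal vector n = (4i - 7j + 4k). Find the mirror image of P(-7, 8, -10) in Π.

(9, -20, 6)

Π: n·r = n·A_1 gives 4x - 7y + 4z = 38.
λ = (n·P − d)/|n|² = (-124 − 38)/81 = -2.
Reflection = P − 2λn = (-7, 8, -10) − (-4)·(4, -7, 4) = (9, -20, 6).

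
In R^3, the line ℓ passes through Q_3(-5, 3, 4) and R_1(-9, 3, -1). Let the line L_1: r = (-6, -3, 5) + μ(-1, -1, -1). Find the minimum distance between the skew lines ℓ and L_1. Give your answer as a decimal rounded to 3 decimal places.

A direction vector for ℓ is R_1 − Q_3 = (-4, 0, -5).
Common perpendicular direction n = (-4, 0, -5) × (-1, -1, -1) = (-5, 1, 4).
With w = (-6, -3, 5) − (-5, 3, 4) = (-1, -6, 1), w · n = 3.
Distance = |w · n| / |n| = |3| / √42 ≈ 0.463.

0.463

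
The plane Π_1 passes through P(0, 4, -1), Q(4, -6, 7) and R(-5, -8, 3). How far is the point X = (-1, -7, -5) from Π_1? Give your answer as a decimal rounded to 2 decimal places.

7.56

PQ = (4, -10, 8), PR = (-5, -12, 4); a normal to Π_1 is PQ × PR = (56, -56, -98).
Using P: Π_1 has equation 56x - 56y - 98z = -126.
n·X − d = (56)·(-1) + (-56)·(-7) + (-98)·(-5) − (-126) = 952; |n| = √15876.
Distance = |952| / √15876 = 952/√15876 ≈ 7.56.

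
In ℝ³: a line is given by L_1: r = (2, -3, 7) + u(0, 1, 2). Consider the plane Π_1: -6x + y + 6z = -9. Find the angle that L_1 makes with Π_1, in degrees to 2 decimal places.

42.88

sin θ = |n·v| / (|n||v|) = |13| / (√73 · √5) = 0.68045.
θ ≈ 42.88°.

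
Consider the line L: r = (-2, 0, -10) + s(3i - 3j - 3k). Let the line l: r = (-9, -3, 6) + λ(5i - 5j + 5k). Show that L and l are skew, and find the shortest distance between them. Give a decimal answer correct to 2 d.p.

7.07

Common perpendicular direction n = (3, -3, -3) × (5, -5, 5) = (-30, -30, 0).
With w = (-9, -3, 6) − (-2, 0, -10) = (-7, -3, 16), w · n = 300.
Since n ≠ 0 the lines are not parallel, and w · n = 300 ≠ 0 so they do not intersect; hence they are skew.
Distance = |w · n| / |n| = |300| / √1800 ≈ 7.07.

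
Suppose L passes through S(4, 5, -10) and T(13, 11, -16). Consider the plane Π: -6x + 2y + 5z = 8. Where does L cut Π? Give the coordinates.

A direction vector for L is T − S = (9, 6, -6).
Substitute r = (4, 5, -10) + t(9, 6, -6) into the plane: -64 + (-72)t = 8, so t = -1.
Intersection: (4, 5, -10) + (-1)·(9, 6, -6) = (-5, -1, -4).

(-5, -1, -4)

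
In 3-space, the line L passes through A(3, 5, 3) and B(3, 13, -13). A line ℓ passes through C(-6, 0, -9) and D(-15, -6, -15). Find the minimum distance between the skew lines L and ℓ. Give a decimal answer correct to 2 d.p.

A direction vector for L is B − A = (0, 8, -16).
A direction vector for ℓ is D − C = (-9, -6, -6).
Common perpendicular direction n = (0, 8, -16) × (-9, -6, -6) = (-144, 144, 72).
With w = (-6, 0, -9) − (3, 5, 3) = (-9, -5, -12), w · n = -288.
Distance = |w · n| / |n| = |-288| / √46656 ≈ 1.33.

1.33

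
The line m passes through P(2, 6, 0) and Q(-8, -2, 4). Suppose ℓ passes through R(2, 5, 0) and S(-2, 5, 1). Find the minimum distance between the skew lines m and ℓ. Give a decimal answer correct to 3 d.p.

A direction vector for m is Q − P = (-10, -8, 4).
A direction vector for ℓ is S − R = (-4, 0, 1).
Common perpendicular direction n = (-10, -8, 4) × (-4, 0, 1) = (-8, -6, -32).
With w = (2, 5, 0) − (2, 6, 0) = (0, -1, 0), w · n = 6.
Distance = |w · n| / |n| = |6| / √1124 ≈ 0.179.

0.179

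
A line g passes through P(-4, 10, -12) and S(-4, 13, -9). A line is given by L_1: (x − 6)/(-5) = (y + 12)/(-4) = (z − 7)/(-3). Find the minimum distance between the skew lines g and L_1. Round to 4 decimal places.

30.1060

A direction vector for g is S − P = (0, 3, 3).
L_1 has direction (-5, -4, -3) through (6, -12, 7).
Common perpendicular direction n = (0, 3, 3) × (-5, -4, -3) = (3, -15, 15).
With w = (6, -12, 7) − (-4, 10, -12) = (10, -22, 19), w · n = 645.
Distance = |w · n| / |n| = |645| / √459 ≈ 30.1060.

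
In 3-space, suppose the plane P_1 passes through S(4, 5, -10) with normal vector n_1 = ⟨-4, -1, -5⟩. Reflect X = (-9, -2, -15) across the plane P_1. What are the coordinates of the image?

(7, 2, 5)

P_1: n_1·r = n_1·S gives -4x - y - 5z = 29.
λ = (n·X − d)/|n|² = (113 − 29)/42 = 2.
Reflection = X − 2λn = (-9, -2, -15) − 4·(-4, -1, -5) = (7, 2, 5).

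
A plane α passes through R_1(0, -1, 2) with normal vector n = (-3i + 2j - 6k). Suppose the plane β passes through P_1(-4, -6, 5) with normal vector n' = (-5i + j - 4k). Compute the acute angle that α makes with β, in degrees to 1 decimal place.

25.3

α: n·r = n·R_1 gives -3x + 2y - 6z = -14.
β: n'·r = n'·P_1 gives -5x + y - 4z = -6.
cos θ = |n₁·n₂| / (|n₁||n₂|) = |41| / (√49 · √42).
θ = arccos(0.90378) ≈ 25.3°.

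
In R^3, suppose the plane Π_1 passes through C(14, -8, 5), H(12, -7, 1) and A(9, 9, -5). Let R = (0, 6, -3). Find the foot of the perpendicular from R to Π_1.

CH = (-2, 1, -4), CA = (-5, 17, -10); a normal to Π_1 is CH × CA = (58, 0, -29).
Using C: Π_1 has equation 58x - 29z = 667.
Foot = R − λn with λ = (n·R − d)/|n|² = (87 − 667)/4205 = -4/29.
Foot = (0, 6, -3) − (-4/29)·(58, 0, -29) = (8, 6, -7).

(8, 6, -7)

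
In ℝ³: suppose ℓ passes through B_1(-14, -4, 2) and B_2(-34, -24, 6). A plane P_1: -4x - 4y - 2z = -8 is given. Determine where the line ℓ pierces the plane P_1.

(-4, 6, 0)

A direction vector for ℓ is B_2 − B_1 = (-20, -20, 4).
Substitute r = (-14, -4, 2) + t(-20, -20, 4) into the plane: 68 + 152t = -8, so t = -1/2.
Intersection: (-14, -4, 2) + (-1/2)·(-20, -20, 4) = (-4, 6, 0).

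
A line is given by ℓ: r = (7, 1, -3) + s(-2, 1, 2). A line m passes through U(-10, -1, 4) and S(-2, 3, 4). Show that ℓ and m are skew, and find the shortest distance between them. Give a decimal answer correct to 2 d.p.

0.33

A direction vector for m is S − U = (8, 4, 0).
Common perpendicular direction n = (-2, 1, 2) × (8, 4, 0) = (-8, 16, -16).
With w = (-10, -1, 4) − (7, 1, -3) = (-17, -2, 7), w · n = -8.
Since n ≠ 0 the lines are not parallel, and w · n = -8 ≠ 0 so they do not intersect; hence they are skew.
Distance = |w · n| / |n| = |-8| / √576 ≈ 0.33.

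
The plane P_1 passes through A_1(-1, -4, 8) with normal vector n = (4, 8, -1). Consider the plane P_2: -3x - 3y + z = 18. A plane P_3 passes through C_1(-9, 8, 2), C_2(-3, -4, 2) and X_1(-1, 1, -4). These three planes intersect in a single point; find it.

P_1: n·r = n·A_1 gives 4x + 8y - z = -44.
C_1C_2 = (6, -12, 0), C_1X_1 = (8, -7, -6); a normal to P_3 is C_1C_2 × C_1X_1 = (72, 36, 54).
Using C_1: P_3 has equation 72x + 36y + 54z = -252.
Solving the 3×3 linear system 4x + 8y - z = -44, -3x - 3y + z = 18, 72x + 36y + 54z = -252 (e.g. by elimination or Cramer's rule, determinant = 972) gives (-1, -5, 0).

(-1, -5, 0)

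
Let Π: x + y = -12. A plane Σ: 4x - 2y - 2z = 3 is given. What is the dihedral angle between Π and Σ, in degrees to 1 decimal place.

cos θ = |n₁·n₂| / (|n₁||n₂|) = |2| / (√2 · √24).
θ = arccos(0.28868) ≈ 73.2°.

73.2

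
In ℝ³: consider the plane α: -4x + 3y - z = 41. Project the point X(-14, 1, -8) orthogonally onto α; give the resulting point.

Foot = X − λn with λ = (n·X − d)/|n|² = (67 − 41)/26 = 1.
Foot = (-14, 1, -8) − 1·(-4, 3, -1) = (-10, -2, -7).

(-10, -2, -7)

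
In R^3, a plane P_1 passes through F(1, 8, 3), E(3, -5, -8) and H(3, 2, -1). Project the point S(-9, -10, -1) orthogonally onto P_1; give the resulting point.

(-1, -2, -9)

FE = (2, -13, -11), FH = (2, -6, -4); a normal to P_1 is FE × FH = (-14, -14, 14).
Using F: P_1 has equation -14x - 14y + 14z = -84.
Foot = S − λn with λ = (n·S − d)/|n|² = (252 − (-84))/588 = 4/7.
Foot = (-9, -10, -1) − (4/7)·(-14, -14, 14) = (-1, -2, -9).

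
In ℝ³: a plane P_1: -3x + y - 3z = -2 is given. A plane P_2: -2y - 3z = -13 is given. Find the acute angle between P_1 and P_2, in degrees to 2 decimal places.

63.55

cos θ = |n₁·n₂| / (|n₁||n₂|) = |7| / (√19 · √13).
θ = arccos(0.44540) ≈ 63.55°.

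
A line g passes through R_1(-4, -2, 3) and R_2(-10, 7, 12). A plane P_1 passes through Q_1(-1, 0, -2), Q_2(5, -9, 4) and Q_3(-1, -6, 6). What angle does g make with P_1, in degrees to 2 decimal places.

A direction vector for g is R_2 − R_1 = (-6, 9, 9).
Q_1Q_2 = (6, -9, 6), Q_1Q_3 = (0, -6, 8); a normal to P_1 is Q_1Q_2 × Q_1Q_3 = (-36, -48, -36).
Using Q_1: P_1 has equation -36x - 48y - 36z = 108.
sin θ = |n·v| / (|n||v|) = |-540| / (√4896 · √198) = 0.54845.
θ ≈ 33.26°.

33.26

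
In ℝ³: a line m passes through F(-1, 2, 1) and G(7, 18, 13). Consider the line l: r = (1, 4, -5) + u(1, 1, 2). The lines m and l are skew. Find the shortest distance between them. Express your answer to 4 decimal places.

A direction vector for m is G − F = (8, 16, 12).
Common perpendicular direction n = (8, 16, 12) × (1, 1, 2) = (20, -4, -8).
With w = (1, 4, -5) − (-1, 2, 1) = (2, 2, -6), w · n = 80.
Distance = |w · n| / |n| = |80| / √480 ≈ 3.6515.

3.6515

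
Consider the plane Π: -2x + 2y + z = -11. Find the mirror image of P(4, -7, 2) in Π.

λ = (n·P − d)/|n|² = (-20 − (-11))/9 = -1.
Reflection = P − 2λn = (4, -7, 2) − (-2)·(-2, 2, 1) = (0, -3, 4).

(0, -3, 4)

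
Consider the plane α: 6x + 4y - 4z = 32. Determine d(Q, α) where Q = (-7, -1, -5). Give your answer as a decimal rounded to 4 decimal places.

n·Q − d = (6)·(-7) + (4)·(-1) + (-4)·(-5) − 32 = -58; |n| = √68.
Distance = |-58| / √68 = 58/√68 ≈ 7.0335.

7.0335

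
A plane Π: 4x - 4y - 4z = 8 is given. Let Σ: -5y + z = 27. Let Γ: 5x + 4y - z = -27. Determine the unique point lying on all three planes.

Solving the 3×3 linear system 4x - 4y - 4z = 8, -5y + z = 27, 5x + 4y - z = -27 (e.g. by elimination or Cramer's rule, determinant = -116) gives (-1, -5, 2).

(-1, -5, 2)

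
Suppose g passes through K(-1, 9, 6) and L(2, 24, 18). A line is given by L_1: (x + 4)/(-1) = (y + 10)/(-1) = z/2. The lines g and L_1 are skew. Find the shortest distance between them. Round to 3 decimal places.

3.048

A direction vector for g is L − K = (3, 15, 12).
L_1 has direction (-1, -1, 2) through (-4, -10, 0).
Common perpendicular direction n = (3, 15, 12) × (-1, -1, 2) = (42, -18, 12).
With w = (-4, -10, 0) − (-1, 9, 6) = (-3, -19, -6), w · n = 144.
Distance = |w · n| / |n| = |144| / √2232 ≈ 3.048.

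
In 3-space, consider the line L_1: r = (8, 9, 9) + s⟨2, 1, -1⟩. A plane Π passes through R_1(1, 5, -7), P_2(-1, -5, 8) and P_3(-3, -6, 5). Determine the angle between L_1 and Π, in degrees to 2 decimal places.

R_1P_2 = (-2, -10, 15), R_1P_3 = (-4, -11, 12); a normal to Π is R_1P_2 × R_1P_3 = (45, -36, -18).
Using R_1: Π has equation 45x - 36y - 18z = -9.
sin θ = |n·v| / (|n||v|) = |72| / (√3645 · √6) = 0.48686.
θ ≈ 29.13°.

29.13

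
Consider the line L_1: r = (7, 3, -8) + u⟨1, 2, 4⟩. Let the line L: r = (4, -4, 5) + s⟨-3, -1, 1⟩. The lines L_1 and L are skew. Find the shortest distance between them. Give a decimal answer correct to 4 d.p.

9.0995

Common perpendicular direction n = (1, 2, 4) × (-3, -1, 1) = (6, -13, 5).
With w = (4, -4, 5) − (7, 3, -8) = (-3, -7, 13), w · n = 138.
Distance = |w · n| / |n| = |138| / √230 ≈ 9.0995.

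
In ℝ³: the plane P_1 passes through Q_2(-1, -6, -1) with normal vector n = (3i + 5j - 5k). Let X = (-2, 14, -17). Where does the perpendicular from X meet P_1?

(-11, -1, -2)

P_1: n·r = n·Q_2 gives 3x + 5y - 5z = -28.
Foot = X − λn with λ = (n·X − d)/|n|² = (149 − (-28))/59 = 3.
Foot = (-2, 14, -17) − 3·(3, 5, -5) = (-11, -1, -2).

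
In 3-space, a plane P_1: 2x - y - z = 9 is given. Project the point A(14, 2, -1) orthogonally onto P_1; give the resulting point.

(8, 5, 2)

Foot = A − λn with λ = (n·A − d)/|n|² = (27 − 9)/6 = 3.
Foot = (14, 2, -1) − 3·(2, -1, -1) = (8, 5, 2).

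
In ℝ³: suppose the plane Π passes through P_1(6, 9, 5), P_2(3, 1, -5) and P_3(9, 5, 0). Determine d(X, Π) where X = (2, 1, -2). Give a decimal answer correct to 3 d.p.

P_1P_2 = (-3, -8, -10), P_1P_3 = (3, -4, -5); a normal to Π is P_1P_2 × P_1P_3 = (0, -45, 36).
Using P_1: Π has equation -45y + 36z = -225.
n·X − d = (0)·(2) + (-45)·(1) + (36)·(-2) − (-225) = 108; |n| = √3321.
Distance = |108| / √3321 = 108/√3321 ≈ 1.874.

1.874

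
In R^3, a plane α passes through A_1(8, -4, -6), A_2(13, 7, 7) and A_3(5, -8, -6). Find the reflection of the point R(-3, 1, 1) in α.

A_1A_2 = (5, 11, 13), A_1A_3 = (-3, -4, 0); a normal to α is A_1A_2 × A_1A_3 = (52, -39, 13).
Using A_1: α has equation 52x - 39y + 13z = 494.
λ = (n·R − d)/|n|² = (-182 − 494)/4394 = -2/13.
Reflection = R − 2λn = (-3, 1, 1) − (-4/13)·(52, -39, 13) = (13, -11, 5).

(13, -11, 5)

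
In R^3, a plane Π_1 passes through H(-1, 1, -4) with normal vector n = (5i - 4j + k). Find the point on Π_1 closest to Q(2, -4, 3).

(-3, 0, 2)

Π_1: n·r = n·H gives 5x - 4y + z = -13.
Foot = Q − λn with λ = (n·Q − d)/|n|² = (29 − (-13))/42 = 1.
Foot = (2, -4, 3) − 1·(5, -4, 1) = (-3, 0, 2).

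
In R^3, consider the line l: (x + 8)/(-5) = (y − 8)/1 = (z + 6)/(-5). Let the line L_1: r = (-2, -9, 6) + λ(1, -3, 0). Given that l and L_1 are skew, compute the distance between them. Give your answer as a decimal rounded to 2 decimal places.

l has direction (-5, 1, -5) through (-8, 8, -6).
Common perpendicular direction n = (-5, 1, -5) × (1, -3, 0) = (-15, -5, 14).
With w = (-2, -9, 6) − (-8, 8, -6) = (6, -17, 12), w · n = 163.
Distance = |w · n| / |n| = |163| / √446 ≈ 7.72.

7.72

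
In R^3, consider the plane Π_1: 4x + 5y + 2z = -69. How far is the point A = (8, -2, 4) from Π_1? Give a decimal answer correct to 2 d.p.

n·A − d = (4)·(8) + (5)·(-2) + (2)·(4) − (-69) = 99; |n| = √45.
Distance = |99| / √45 = 99/√45 ≈ 14.76.

14.76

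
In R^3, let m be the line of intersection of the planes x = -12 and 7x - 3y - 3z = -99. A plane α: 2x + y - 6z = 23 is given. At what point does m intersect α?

Direction of m: (1, 0, 0) × (7, -3, -3) = (0, 3, -3).
A point on m: solving the two plane equations with y = 3 gives (-12, 3, 2).
Substitute r = (-12, 3, 2) + t(0, 3, -3) into the plane: -33 + 21t = 23, so t = 8/3.
Intersection: (-12, 3, 2) + (8/3)·(0, 3, -3) = (-12, 11, -6).

(-12, 11, -6)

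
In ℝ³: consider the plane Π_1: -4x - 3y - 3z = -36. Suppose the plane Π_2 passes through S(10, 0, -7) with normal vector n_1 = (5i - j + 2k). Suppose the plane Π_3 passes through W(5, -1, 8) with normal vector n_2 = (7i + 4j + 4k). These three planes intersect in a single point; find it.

(9, 3, -3)

Π_2: n_1·r = n_1·S gives 5x - y + 2z = 36.
Π_3: n_2·r = n_2·W gives 7x + 4y + 4z = 63.
Solving the 3×3 linear system -4x - 3y - 3z = -36, 5x - y + 2z = 36, 7x + 4y + 4z = 63 (e.g. by elimination or Cramer's rule, determinant = -15) gives (9, 3, -3).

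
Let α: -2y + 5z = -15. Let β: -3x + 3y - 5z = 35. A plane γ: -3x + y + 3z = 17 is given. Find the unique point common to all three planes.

Solving the 3×3 linear system -2y + 5z = -15, -3x + 3y - 5z = 35, -3x + y + 3z = 17 (e.g. by elimination or Cramer's rule, determinant = -18) gives (-5, 5, -1).

(-5, 5, -1)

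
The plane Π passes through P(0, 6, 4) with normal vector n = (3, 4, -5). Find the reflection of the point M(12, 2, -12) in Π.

(0, -14, 8)

Π: n·r = n·P gives 3x + 4y - 5z = 4.
λ = (n·M − d)/|n|² = (104 − 4)/50 = 2.
Reflection = M − 2λn = (12, 2, -12) − 4·(3, 4, -5) = (0, -14, 8).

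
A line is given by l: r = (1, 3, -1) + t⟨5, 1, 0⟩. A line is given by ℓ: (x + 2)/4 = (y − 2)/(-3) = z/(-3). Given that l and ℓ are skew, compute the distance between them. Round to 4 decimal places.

ℓ has direction (4, -3, -3) through (-2, 2, 0).
Common perpendicular direction n = (5, 1, 0) × (4, -3, -3) = (-3, 15, -19).
With w = (-2, 2, 0) − (1, 3, -1) = (-3, -1, 1), w · n = -25.
Distance = |w · n| / |n| = |-25| / √595 ≈ 1.0249.

1.0249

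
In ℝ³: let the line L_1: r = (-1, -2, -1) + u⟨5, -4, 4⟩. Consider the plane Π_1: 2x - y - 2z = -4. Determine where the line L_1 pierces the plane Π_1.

Substitute r = (-1, -2, -1) + t(5, -4, 4) into the plane: 2 + 6t = -4, so t = -1.
Intersection: (-1, -2, -1) + (-1)·(5, -4, 4) = (-6, 2, -5).

(-6, 2, -5)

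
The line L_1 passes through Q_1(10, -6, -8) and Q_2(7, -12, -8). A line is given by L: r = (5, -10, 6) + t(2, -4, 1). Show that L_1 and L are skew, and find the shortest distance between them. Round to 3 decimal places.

14.206

A direction vector for L_1 is Q_2 − Q_1 = (-3, -6, 0).
Common perpendicular direction n = (-3, -6, 0) × (2, -4, 1) = (-6, 3, 24).
With w = (5, -10, 6) − (10, -6, -8) = (-5, -4, 14), w · n = 354.
Since n ≠ 0 the lines are not parallel, and w · n = 354 ≠ 0 so they do not intersect; hence they are skew.
Distance = |w · n| / |n| = |354| / √621 ≈ 14.206.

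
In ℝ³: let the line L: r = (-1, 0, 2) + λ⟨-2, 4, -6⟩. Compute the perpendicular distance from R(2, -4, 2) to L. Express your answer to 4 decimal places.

4.0444

Taking (-1, 0, 2) on L with direction v = (-2, 4, -6): w = R − (-1, 0, 2) = (3, -4, 0), and w × v = (24, 18, 4).
Distance = |w × v| / |v| = √916 / √56 ≈ 4.0444.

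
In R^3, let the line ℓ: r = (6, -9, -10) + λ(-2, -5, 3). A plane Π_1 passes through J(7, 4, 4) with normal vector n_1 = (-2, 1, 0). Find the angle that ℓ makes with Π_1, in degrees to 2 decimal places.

Π_1: n_1·r = n_1·J gives -2x + y = -10.
sin θ = |n·v| / (|n||v|) = |-1| / (√5 · √38) = 0.07255.
θ ≈ 4.16°.

4.16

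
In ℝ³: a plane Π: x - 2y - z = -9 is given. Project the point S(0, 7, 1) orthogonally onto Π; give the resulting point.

Foot = S − λn with λ = (n·S − d)/|n|² = (-15 − (-9))/6 = -1.
Foot = (0, 7, 1) − (-1)·(1, -2, -1) = (1, 5, 0).

(1, 5, 0)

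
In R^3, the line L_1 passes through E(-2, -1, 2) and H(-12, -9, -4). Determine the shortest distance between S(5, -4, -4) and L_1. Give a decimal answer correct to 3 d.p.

A direction vector for L_1 is H − E = (-10, -8, -6).
Taking (-2, -1, 2) on L_1 with direction v = (-10, -8, -6): w = S − (-2, -1, 2) = (7, -3, -6), and w × v = (-30, 102, -86).
Distance = |w × v| / |v| = √18700 / √200 ≈ 9.670.

9.670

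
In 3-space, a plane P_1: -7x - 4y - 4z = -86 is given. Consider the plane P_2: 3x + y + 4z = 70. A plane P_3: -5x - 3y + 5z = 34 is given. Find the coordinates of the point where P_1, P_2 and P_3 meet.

(10, -8, 12)

Solving the 3×3 linear system -7x - 4y - 4z = -86, 3x + y + 4z = 70, -5x - 3y + 5z = 34 (e.g. by elimination or Cramer's rule, determinant = 37) gives (10, -8, 12).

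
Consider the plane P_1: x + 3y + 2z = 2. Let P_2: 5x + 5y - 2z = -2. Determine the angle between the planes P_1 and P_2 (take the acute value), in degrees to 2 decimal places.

cos θ = |n₁·n₂| / (|n₁||n₂|) = |16| / (√14 · √54).
θ = arccos(0.58191) ≈ 54.41°.

54.41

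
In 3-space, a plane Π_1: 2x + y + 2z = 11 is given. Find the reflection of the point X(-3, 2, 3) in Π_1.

(1, 4, 7)

λ = (n·X − d)/|n|² = (2 − 11)/9 = -1.
Reflection = X − 2λn = (-3, 2, 3) − (-2)·(2, 1, 2) = (1, 4, 7).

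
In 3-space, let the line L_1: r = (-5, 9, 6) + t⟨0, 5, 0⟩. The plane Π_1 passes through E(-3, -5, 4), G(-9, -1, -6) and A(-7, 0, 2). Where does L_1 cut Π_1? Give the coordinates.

(-5, -1, 6)

EG = (-6, 4, -10), EA = (-4, 5, -2); a normal to Π_1 is EG × EA = (42, 28, -14).
Using E: Π_1 has equation 42x + 28y - 14z = -322.
Substitute r = (-5, 9, 6) + t(0, 5, 0) into the plane: -42 + 140t = -322, so t = -2.
Intersection: (-5, 9, 6) + (-2)·(0, 5, 0) = (-5, -1, 6).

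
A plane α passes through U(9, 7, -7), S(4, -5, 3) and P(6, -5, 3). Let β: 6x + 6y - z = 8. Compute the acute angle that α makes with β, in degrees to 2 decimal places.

US = (-5, -12, 10), UP = (-3, -12, 10); a normal to α is US × UP = (0, 20, 24).
Using U: α has equation 20y + 24z = -28.
cos θ = |n₁·n₂| / (|n₁||n₂|) = |96| / (√976 · √73).
θ = arccos(0.35965) ≈ 68.92°.

68.92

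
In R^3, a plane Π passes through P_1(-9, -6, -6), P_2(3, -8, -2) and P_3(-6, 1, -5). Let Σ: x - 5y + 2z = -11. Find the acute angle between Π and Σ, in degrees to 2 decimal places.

73.22

P_1P_2 = (12, -2, 4), P_1P_3 = (3, 7, 1); a normal to Π is P_1P_2 × P_1P_3 = (-30, 0, 90).
Using P_1: Π has equation -30x + 90z = -270.
cos θ = |n₁·n₂| / (|n₁||n₂|) = |150| / (√9000 · √30).
θ = arccos(0.28868) ≈ 73.22°.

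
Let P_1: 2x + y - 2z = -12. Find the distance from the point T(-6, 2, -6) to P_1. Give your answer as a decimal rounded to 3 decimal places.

4.667

n·T − d = (2)·(-6) + (1)·(2) + (-2)·(-6) − (-12) = 14; |n| = √9.
Distance = |14| / √9 = 14/√9 ≈ 4.667.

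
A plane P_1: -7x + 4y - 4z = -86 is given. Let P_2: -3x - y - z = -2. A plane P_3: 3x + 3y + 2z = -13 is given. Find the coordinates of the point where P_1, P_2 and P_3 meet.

(2, -11, 7)

Solving the 3×3 linear system -7x + 4y - 4z = -86, -3x - y - z = -2, 3x + 3y + 2z = -13 (e.g. by elimination or Cramer's rule, determinant = 29) gives (2, -11, 7).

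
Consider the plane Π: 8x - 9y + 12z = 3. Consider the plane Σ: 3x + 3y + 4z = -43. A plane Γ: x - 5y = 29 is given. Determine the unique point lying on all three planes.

Solving the 3×3 linear system 8x - 9y + 12z = 3, 3x + 3y + 4z = -43, x - 5y = 29 (e.g. by elimination or Cramer's rule, determinant = -92) gives (-6, -7, -1).

(-6, -7, -1)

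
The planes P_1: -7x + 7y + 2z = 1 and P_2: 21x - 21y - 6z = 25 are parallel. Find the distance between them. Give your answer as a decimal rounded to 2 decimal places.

Rescale P_2 by 1/(-3): -7x + 7y + 2z = -25/3. Then distance = |1 − (-25/3)| / √102 ≈ 0.92.

0.92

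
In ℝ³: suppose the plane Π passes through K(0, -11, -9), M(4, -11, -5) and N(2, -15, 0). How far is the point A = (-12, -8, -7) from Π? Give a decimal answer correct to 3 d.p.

KM = (4, 0, 4), KN = (2, -4, 9); a normal to Π is KM × KN = (16, -28, -16).
Using K: Π has equation 16x - 28y - 16z = 452.
n·A − d = (16)·(-12) + (-28)·(-8) + (-16)·(-7) − 452 = -308; |n| = √1296.
Distance = |-308| / √1296 = 308/√1296 ≈ 8.556.

8.556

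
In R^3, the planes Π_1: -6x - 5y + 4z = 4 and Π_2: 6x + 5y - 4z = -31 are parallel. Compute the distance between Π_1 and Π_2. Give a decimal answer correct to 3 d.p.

Rescale Π_2 by 1/(-1): -6x - 5y + 4z = 31. Then distance = |4 − 31| / √77 ≈ 3.077.

3.077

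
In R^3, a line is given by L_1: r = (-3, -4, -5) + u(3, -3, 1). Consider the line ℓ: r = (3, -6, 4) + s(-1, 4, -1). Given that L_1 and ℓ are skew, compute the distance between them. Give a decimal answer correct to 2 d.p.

7.66

Common perpendicular direction n = (3, -3, 1) × (-1, 4, -1) = (-1, 2, 9).
With w = (3, -6, 4) − (-3, -4, -5) = (6, -2, 9), w · n = 71.
Distance = |w · n| / |n| = |71| / √86 ≈ 7.66.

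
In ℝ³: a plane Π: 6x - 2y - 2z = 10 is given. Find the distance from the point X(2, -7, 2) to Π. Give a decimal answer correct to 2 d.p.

1.81

n·X − d = (6)·(2) + (-2)·(-7) + (-2)·(2) − 10 = 12; |n| = √44.
Distance = |12| / √44 = 12/√44 ≈ 1.81.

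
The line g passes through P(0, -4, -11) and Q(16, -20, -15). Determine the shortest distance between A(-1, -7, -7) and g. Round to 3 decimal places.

A direction vector for g is Q − P = (16, -16, -4).
Taking (0, -4, -11) on g with direction v = (16, -16, -4): w = A − (0, -4, -11) = (-1, -3, 4), and w × v = (76, 60, 64).
Distance = |w × v| / |v| = √13472 / √528 ≈ 5.051.

5.051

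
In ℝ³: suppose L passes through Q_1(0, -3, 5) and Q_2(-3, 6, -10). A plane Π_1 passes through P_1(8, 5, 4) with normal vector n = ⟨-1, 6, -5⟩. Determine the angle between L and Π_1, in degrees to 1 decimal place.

A direction vector for L is Q_2 − Q_1 = (-3, 9, -15).
Π_1: n·r = n·P_1 gives -x + 6y - 5z = 2.
sin θ = |n·v| / (|n||v|) = |132| / (√62 · √315) = 0.94455.
θ ≈ 70.8°.

70.8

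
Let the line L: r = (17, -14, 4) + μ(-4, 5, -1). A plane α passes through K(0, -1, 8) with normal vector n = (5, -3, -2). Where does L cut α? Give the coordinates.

α: n·r = n·K gives 5x - 3y - 2z = -13.
Substitute r = (17, -14, 4) + t(-4, 5, -1) into the plane: 119 + (-33)t = -13, so t = 4.
Intersection: (17, -14, 4) + 4·(-4, 5, -1) = (1, 6, 0).

(1, 6, 0)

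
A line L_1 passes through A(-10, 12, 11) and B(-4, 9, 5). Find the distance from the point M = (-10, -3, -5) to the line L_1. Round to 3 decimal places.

15.348

A direction vector for L_1 is B − A = (6, -3, -6).
Taking (-10, 12, 11) on L_1 with direction v = (6, -3, -6): w = M − (-10, 12, 11) = (0, -15, -16), and w × v = (42, -96, 90).
Distance = |w × v| / |v| = √19080 / √81 ≈ 15.348.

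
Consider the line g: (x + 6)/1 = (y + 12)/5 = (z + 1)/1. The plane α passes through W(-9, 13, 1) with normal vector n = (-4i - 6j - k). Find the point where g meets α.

g has direction (1, 5, 1) through (-6, -12, -1).
α: n·r = n·W gives -4x - 6y - z = -43.
Substitute r = (-6, -12, -1) + t(1, 5, 1) into the plane: 97 + (-35)t = -43, so t = 4.
Intersection: (-6, -12, -1) + 4·(1, 5, 1) = (-2, 8, 3).

(-2, 8, 3)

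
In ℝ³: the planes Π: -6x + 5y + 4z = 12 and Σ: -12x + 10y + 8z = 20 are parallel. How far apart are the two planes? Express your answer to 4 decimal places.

0.2279

Rescale Σ by 1/2: -6x + 5y + 4z = 10. Then distance = |12 − 10| / √77 ≈ 0.2279.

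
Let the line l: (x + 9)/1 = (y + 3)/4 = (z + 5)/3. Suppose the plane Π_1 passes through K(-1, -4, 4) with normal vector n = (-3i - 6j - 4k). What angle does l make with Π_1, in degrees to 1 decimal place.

78.3

l has direction (1, 4, 3) through (-9, -3, -5).
Π_1: n·r = n·K gives -3x - 6y - 4z = 11.
sin θ = |n·v| / (|n||v|) = |-39| / (√61 · √26) = 0.97929.
θ ≈ 78.3°.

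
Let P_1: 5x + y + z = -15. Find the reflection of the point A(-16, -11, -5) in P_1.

(14, -5, 1)

λ = (n·A − d)/|n|² = (-96 − (-15))/27 = -3.
Reflection = A − 2λn = (-16, -11, -5) − (-6)·(5, 1, 1) = (14, -5, 1).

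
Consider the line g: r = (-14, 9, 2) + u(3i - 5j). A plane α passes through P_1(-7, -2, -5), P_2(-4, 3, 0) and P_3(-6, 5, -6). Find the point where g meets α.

(-5, -6, 2)

P_1P_2 = (3, 5, 5), P_1P_3 = (1, 7, -1); a normal to α is P_1P_2 × P_1P_3 = (-40, 8, 16).
Using P_1: α has equation -40x + 8y + 16z = 184.
Substitute r = (-14, 9, 2) + t(3, -5, 0) into the plane: 664 + (-160)t = 184, so t = 3.
Intersection: (-14, 9, 2) + 3·(3, -5, 0) = (-5, -6, 2).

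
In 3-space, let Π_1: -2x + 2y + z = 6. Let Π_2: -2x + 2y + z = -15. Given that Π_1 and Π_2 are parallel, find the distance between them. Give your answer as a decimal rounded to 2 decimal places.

Same normal n = (-2, 2, 1) with |n| = √9; distance = |6 − (-15)| / |n| = 21/√9 ≈ 7.00.

7.00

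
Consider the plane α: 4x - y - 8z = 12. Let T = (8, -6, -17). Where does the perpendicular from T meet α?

(0, -4, -1)

Foot = T − λn with λ = (n·T − d)/|n|² = (174 − 12)/81 = 2.
Foot = (8, -6, -17) − 2·(4, -1, -8) = (0, -4, -1).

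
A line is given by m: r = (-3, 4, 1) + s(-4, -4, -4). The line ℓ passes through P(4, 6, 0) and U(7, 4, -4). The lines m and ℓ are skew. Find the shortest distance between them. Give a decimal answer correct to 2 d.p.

A direction vector for ℓ is U − P = (3, -2, -4).
Common perpendicular direction n = (-4, -4, -4) × (3, -2, -4) = (8, -28, 20).
With w = (4, 6, 0) − (-3, 4, 1) = (7, 2, -1), w · n = -20.
Distance = |w · n| / |n| = |-20| / √1248 ≈ 0.57.

0.57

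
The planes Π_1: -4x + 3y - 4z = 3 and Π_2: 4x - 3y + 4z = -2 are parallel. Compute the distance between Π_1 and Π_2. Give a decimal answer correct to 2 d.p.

Rescale Π_2 by 1/(-1): -4x + 3y - 4z = 2. Then distance = |3 − 2| / √41 ≈ 0.16.

0.16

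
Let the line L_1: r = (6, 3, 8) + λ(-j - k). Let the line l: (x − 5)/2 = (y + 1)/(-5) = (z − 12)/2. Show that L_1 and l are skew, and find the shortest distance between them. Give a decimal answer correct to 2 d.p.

l has direction (2, -5, 2) through (5, -1, 12).
Common perpendicular direction n = (0, -1, -1) × (2, -5, 2) = (-7, -2, 2).
With w = (5, -1, 12) − (6, 3, 8) = (-1, -4, 4), w · n = 23.
Since n ≠ 0 the lines are not parallel, and w · n = 23 ≠ 0 so they do not intersect; hence they are skew.
Distance = |w · n| / |n| = |23| / √57 ≈ 3.05.

3.05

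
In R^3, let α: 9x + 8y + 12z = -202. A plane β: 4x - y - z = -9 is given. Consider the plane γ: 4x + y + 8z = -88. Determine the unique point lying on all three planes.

(-6, -8, -7)

Solving the 3×3 linear system 9x + 8y + 12z = -202, 4x - y - z = -9, 4x + y + 8z = -88 (e.g. by elimination or Cramer's rule, determinant = -255) gives (-6, -8, -7).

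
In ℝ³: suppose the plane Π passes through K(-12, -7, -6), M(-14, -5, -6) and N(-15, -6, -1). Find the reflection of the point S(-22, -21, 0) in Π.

KM = (-2, 2, 0), KN = (-3, 1, 5); a normal to Π is KM × KN = (10, 10, 4).
Using K: Π has equation 10x + 10y + 4z = -214.
λ = (n·S − d)/|n|² = (-430 − (-214))/216 = -1.
Reflection = S − 2λn = (-22, -21, 0) − (-2)·(10, 10, 4) = (-2, -1, 8).

(-2, -1, 8)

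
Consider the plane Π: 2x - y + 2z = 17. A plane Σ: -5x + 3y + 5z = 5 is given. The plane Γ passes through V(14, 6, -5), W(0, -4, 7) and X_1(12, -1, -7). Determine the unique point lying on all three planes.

VW = (-14, -10, 12), VX_1 = (-2, -7, -2); a normal to Γ is VW × VX_1 = (104, -52, 78).
Using V: Γ has equation 104x - 52y + 78z = 754.
Solving the 3×3 linear system 2x - y + 2z = 17, -5x + 3y + 5z = 5, 104x - 52y + 78z = 754 (e.g. by elimination or Cramer's rule, determinant = -26) gives (1, -5, 5).

(1, -5, 5)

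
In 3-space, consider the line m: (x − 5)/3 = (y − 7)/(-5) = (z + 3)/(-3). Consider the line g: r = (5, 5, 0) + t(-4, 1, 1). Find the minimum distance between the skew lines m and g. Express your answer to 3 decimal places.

m has direction (3, -5, -3) through (5, 7, -3).
Common perpendicular direction n = (3, -5, -3) × (-4, 1, 1) = (-2, 9, -17).
With w = (5, 5, 0) − (5, 7, -3) = (0, -2, 3), w · n = -69.
Distance = |w · n| / |n| = |-69| / √374 ≈ 3.568.

3.568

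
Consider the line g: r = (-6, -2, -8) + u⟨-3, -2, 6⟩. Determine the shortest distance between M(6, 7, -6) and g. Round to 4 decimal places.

13.8924

Taking (-6, -2, -8) on g with direction v = (-3, -2, 6): w = M − (-6, -2, -8) = (12, 9, 2), and w × v = (58, -78, 3).
Distance = |w × v| / |v| = √9457 / √49 ≈ 13.8924.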